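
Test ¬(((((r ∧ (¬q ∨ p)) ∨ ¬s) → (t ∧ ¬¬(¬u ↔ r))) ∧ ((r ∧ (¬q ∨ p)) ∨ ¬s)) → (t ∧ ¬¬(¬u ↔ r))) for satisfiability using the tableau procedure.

Initial set: {¬(((((r ∧ (¬q ∨ p)) ∨ ¬s) → (t ∧ ¬¬(¬u ↔ r))) ∧ ((r ∧ (¬q ∨ p)) ∨ ¬s)) → (t ∧ ¬¬(¬u ↔ r)))}.
¬(((((r ∧ (¬q ∨ p)) ∨ ¬s) → (t ∧ ¬¬(¬u ↔ r))) ∧ ((r ∧ (¬q ∨ p)) ∨ ¬s)) → (t ∧ ¬¬(¬u ↔ r))): α-rule — add ((((r ∧ (¬q ∨ p)) ∨ ¬s) → (t ∧ ¬¬(¬u ↔ r))) ∧ ((r ∧ (¬q ∨ p)) ∨ ¬s)), ¬(t ∧ ¬¬(¬u ↔ r)).
((((r ∧ (¬q ∨ p)) ∨ ¬s) → (t ∧ ¬¬(¬u ↔ r))) ∧ ((r ∧ (¬q ∨ p)) ∨ ¬s)): α-rule — add (((r ∧ (¬q ∨ p)) ∨ ¬s) → (t ∧ ¬¬(¬u ↔ r))), ((r ∧ (¬q ∨ p)) ∨ ¬s).
¬(t ∧ ¬¬(¬u ↔ r)): β-rule — branch into ¬t  //  ¬¬¬(¬u ↔ r).
  branch 1 (add ¬t):
    (((r ∧ (¬q ∨ p)) ∨ ¬s) → (t ∧ ¬¬(¬u ↔ r))): β-rule — branch into ¬((r ∧ (¬q ∨ p)) ∨ ¬s)  //  (t ∧ ¬¬(¬u ↔ r)).
      branch 1.1 (add ¬((r ∧ (¬q ∨ p)) ∨ ¬s)):
        ¬((r ∧ (¬q ∨ p)) ∨ ¬s): α-rule — add ¬(r ∧ (¬q ∨ p)), ¬¬s.
        ((r ∧ (¬q ∨ p)) ∨ ¬s): β-rule — branch into (r ∧ (¬q ∨ p))  //  ¬s.
          branch 1.1.1 (add (r ∧ (¬q ∨ p))):
            (r ∧ (¬q ∨ p)): α-rule — add r, (¬q ∨ p).
            ¬(r ∧ (¬q ∨ p)): β-rule — branch into ¬r  //  ¬(¬q ∨ p).
              branch 1.1.1.1 (add ¬r):
                × closes — contains both r and ¬r.
              branch 1.1.1.2 (add ¬(¬q ∨ p)):
                ¬(¬q ∨ p): α-rule — add ¬¬q, ¬p.
                (¬q ∨ p): β-rule — branch into ¬q  //  p.
                  branch 1.1.1.2.1 (add ¬q):
                    × closes — contains both q and ¬q.
                  branch 1.1.1.2.2 (add p):
                    × closes — contains both p and ¬p.
          branch 1.1.2 (add ¬s):
            × closes — contains both s and ¬s.
      branch 1.2 (add (t ∧ ¬¬(¬u ↔ r))):
        (t ∧ ¬¬(¬u ↔ r)): α-rule — add t, ¬¬(¬u ↔ r).
        × closes — contains both t and ¬t.
  branch 2 (add ¬¬¬(¬u ↔ r)):
    ¬¬¬(¬u ↔ r): drop double negation, giving ¬(¬u ↔ r).
    (((r ∧ (¬q ∨ p)) ∨ ¬s) → (t ∧ ¬¬(¬u ↔ r))): β-rule — branch into ¬((r ∧ (¬q ∨ p)) ∨ ¬s)  //  (t ∧ ¬¬(¬u ↔ r)).
      branch 2.1 (add ¬((r ∧ (¬q ∨ p)) ∨ ¬s)):
        ¬((r ∧ (¬q ∨ p)) ∨ ¬s): α-rule — add ¬(r ∧ (¬q ∨ p)), ¬¬s.
        ((r ∧ (¬q ∨ p)) ∨ ¬s): β-rule — branch into (r ∧ (¬q ∨ p))  //  ¬s.
          branch 2.1.1 (add (r ∧ (¬q ∨ p))):
            (r ∧ (¬q ∨ p)): α-rule — add r, (¬q ∨ p).
            ¬(¬u ↔ r): β-rule — branch into ¬u, ¬r  //  ¬¬u, r.
              branch 2.1.1.1 (add ¬u, ¬r):
                × closes — contains both r and ¬r.
              branch 2.1.1.2 (add ¬¬u, r):
                ¬(r ∧ (¬q ∨ p)): β-rule — branch into ¬r  //  ¬(¬q ∨ p).
                  branch 2.1.1.2.1 (add ¬r):
                    × closes — contains both r and ¬r.
                  branch 2.1.1.2.2 (add ¬(¬q ∨ p)):
                    ¬(¬q ∨ p): α-rule — add ¬¬q, ¬p.
                    (¬q ∨ p): β-rule — branch into ¬q  //  p.
                      branch 2.1.1.2.2.1 (add ¬q):
                        × closes — contains both q and ¬q.
                      branch 2.1.1.2.2.2 (add p):
                        × closes — contains both p and ¬p.
          branch 2.1.2 (add ¬s):
            × closes — contains both s and ¬s.
      branch 2.2 (add (t ∧ ¬¬(¬u ↔ r))):
        (t ∧ ¬¬(¬u ↔ r)): α-rule — add t, ¬¬(¬u ↔ r).
        ¬¬(¬u ↔ r): drop double negation, giving (¬u ↔ r).
        ((r ∧ (¬q ∨ p)) ∨ ¬s): β-rule — branch into (r ∧ (¬q ∨ p))  //  ¬s.
          branch 2.2.1 (add (r ∧ (¬q ∨ p))):
            (r ∧ (¬q ∨ p)): α-rule — add r, (¬q ∨ p).
            ¬(¬u ↔ r): β-rule — branch into ¬u, ¬r  //  ¬¬u, r.
              branch 2.2.1.1 (add ¬u, ¬r):
                × closes — contains both r and ¬r.
              branch 2.2.1.2 (add ¬¬u, r):
                (¬u ↔ r): β-rule — branch into ¬u, r  //  ¬¬u, ¬r.
                  branch 2.2.1.2.1 (add ¬u, r):
                    × closes — contains both u and ¬u.
                  branch 2.2.1.2.2 (add ¬¬u, ¬r):
                    × closes — contains both r and ¬r.
          branch 2.2.2 (add ¬s):
            ¬(¬u ↔ r): β-rule — branch into ¬u, ¬r  //  ¬¬u, r.
              branch 2.2.2.1 (add ¬u, ¬r):
                (¬u ↔ r): β-rule — branch into ¬u, r  //  ¬¬u, ¬r.
                  branch 2.2.2.1.1 (add ¬u, r):
                    × closes — contains both r and ¬r.
                  branch 2.2.2.1.2 (add ¬¬u, ¬r):
                    × closes — contains both u and ¬u.
              branch 2.2.2.2 (add ¬¬u, r):
                (¬u ↔ r): β-rule — branch into ¬u, r  //  ¬¬u, ¬r.
                  branch 2.2.2.2.1 (add ¬u, r):
                    × closes — contains both u and ¬u.
                  branch 2.2.2.2.2 (add ¬¬u, ¬r):
                    × closes — contains both r and ¬r.
All 17 branches close.
Every branch closed; the formula is unsatisfiable.

Unsatisfiable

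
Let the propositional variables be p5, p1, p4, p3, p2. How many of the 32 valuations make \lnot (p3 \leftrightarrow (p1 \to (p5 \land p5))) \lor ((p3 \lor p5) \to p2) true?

Initial set: {(\lnot (p3 \leftrightarrow (p1 \to (p5 \land p5))) \lor ((p3 \lor p5) \to p2))}.
(\lnot (p3 \leftrightarrow (p1 \to (p5 \land p5))) \lor ((p3 \lor p5) \to p2)): β-rule — branch into \lnot (p3 \leftrightarrow (p1 \to (p5 \land p5)))  //  ((p3 \lor p5) \to p2).
  branch 1 (add \lnot (p3 \leftrightarrow (p1 \to (p5 \land p5)))):
    \lnot (p3 \leftrightarrow (p1 \to (p5 \land p5))): β-rule — branch into p3, \lnot (p1 \to (p5 \land p5))  //  \lnot p3, (p1 \to (p5 \land p5)).
      branch 1.1 (add p3, \lnot (p1 \to (p5 \land p5))):
        \lnot (p1 \to (p5 \land p5)): α-rule — add p1, \lnot (p5 \land p5).
        \lnot (p5 \land p5): β-rule — branch into \lnot p5  //  \lnot p5.
          branch 1.1.1 (add \lnot p5):
            ○ open, literals {p1=true, p3=true, p5=false}.
          branch 1.1.2 (add \lnot p5):
            ○ open, literals {p1=true, p3=true, p5=false}.
      branch 1.2 (add \lnot p3, (p1 \to (p5 \land p5))):
        (p1 \to (p5 \land p5)): β-rule — branch into \lnot p1  //  (p5 \land p5).
          branch 1.2.1 (add \lnot p1):
            ○ open, literals {p1=false, p3=false}.
          branch 1.2.2 (add (p5 \land p5)):
            (p5 \land p5): α-rule — add p5, p5.
            ○ open, literals {p3=false, p5=true}.
  branch 2 (add ((p3 \lor p5) \to p2)):
    ((p3 \lor p5) \to p2): β-rule — branch into \lnot (p3 \lor p5)  //  p2.
      branch 2.1 (add \lnot (p3 \lor p5)):
        \lnot (p3 \lor p5): α-rule — add \lnot p3, \lnot p5.
        ○ open, literals {p3=false, p5=false}.
      branch 2.2 (add p2):
        ○ open, literals {p2=true}.
0 branches closed, 6 open.
Each open branch fixes some atoms; the unmentioned ones are free. Counting distinct full assignments: branch {p1=true, p3=true, p5=false} (p4, p2) contributes 4 new; branch {p1=true, p3=true, p5=false} (p4, p2) contributes 0 new; branch {p1=false, p3=false} (p5, p4, p2) contributes 8 new; branch {p3=false, p5=true} (p1, p4, p2) contributes 4 new; branch {p3=false, p5=false} (p1, p4, p2) contributes 4 new; branch {p2=true} (p5, p1, p4, p3) contributes 6 new. Total: 26.

26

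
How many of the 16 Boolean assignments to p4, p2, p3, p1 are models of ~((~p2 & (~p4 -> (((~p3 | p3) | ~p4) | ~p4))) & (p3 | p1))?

Initial set: {T ~((~p2 & (~p4 -> (((~p3 | p3) | ~p4) | ~p4))) & (p3 | p1))}.
T ~((~p2 & (~p4 -> (((~p3 | p3) | ~p4) | ~p4))) & (p3 | p1)): β-rule — branch into F (~p2 & (~p4 -> (((~p3 | p3) | ~p4) | ~p4)))  //  F (p3 | p1).
  branch 1 (add F (~p2 & (~p4 -> (((~p3 | p3) | ~p4) | ~p4)))):
    F (~p2 & (~p4 -> (((~p3 | p3) | ~p4) | ~p4))): β-rule — branch into F ~p2  //  F (~p4 -> (((~p3 | p3) | ~p4) | ~p4)).
      branch 1.1 (add F ~p2):
        ○ open, literals {p2=true}.
      branch 1.2 (add F (~p4 -> (((~p3 | p3) | ~p4) | ~p4))):
        F (~p4 -> (((~p3 | p3) | ~p4) | ~p4)): α-rule — add T ~p4, F (((~p3 | p3) | ~p4) | ~p4).
        F (((~p3 | p3) | ~p4) | ~p4): α-rule — add F ((~p3 | p3) | ~p4), F ~p4.
        × closes — contains both p4 and ~p4.
  branch 2 (add F (p3 | p1)):
    F (p3 | p1): α-rule — add F p3, F p1.
    ○ open, literals {p1=false, p3=false}.
1 branch closed, 2 open.
Each open branch fixes some atoms; the unmentioned ones are free. Counting distinct full assignments: branch {p2=true} (p4, p3, p1) contributes 8 new; branch {p1=false, p3=false} (p4, p2) contributes 2 new. Total: 10.

10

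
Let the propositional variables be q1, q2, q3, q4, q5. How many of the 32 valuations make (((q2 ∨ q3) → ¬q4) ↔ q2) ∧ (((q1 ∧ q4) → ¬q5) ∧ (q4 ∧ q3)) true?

Initial set: {T ((((q2 ∨ q3) → ¬q4) ↔ q2) ∧ (((q1 ∧ q4) → ¬q5) ∧ (q4 ∧ q3)))}.
T ((((q2 ∨ q3) → ¬q4) ↔ q2) ∧ (((q1 ∧ q4) → ¬q5) ∧ (q4 ∧ q3))): α-rule — add T (((q2 ∨ q3) → ¬q4) ↔ q2), T (((q1 ∧ q4) → ¬q5) ∧ (q4 ∧ q3)).
T (((q1 ∧ q4) → ¬q5) ∧ (q4 ∧ q3)): α-rule — add T ((q1 ∧ q4) → ¬q5), T (q4 ∧ q3).
T (q4 ∧ q3): α-rule — add T q4, T q3.
T (((q2 ∨ q3) → ¬q4) ↔ q2): β-rule — branch into T ((q2 ∨ q3) → ¬q4), T q2  //  F ((q2 ∨ q3) → ¬q4), F q2.
  branch 1 (add T ((q2 ∨ q3) → ¬q4), T q2):
    T ((q1 ∧ q4) → ¬q5): β-rule — branch into F (q1 ∧ q4)  //  T ¬q5.
      branch 1.1 (add F (q1 ∧ q4)):
        T ((q2 ∨ q3) → ¬q4): β-rule — branch into F (q2 ∨ q3)  //  T ¬q4.
          branch 1.1.1 (add F (q2 ∨ q3)):
            F (q2 ∨ q3): α-rule — add F q2, F q3.
            × closes — contains both q2 and ¬q2.
          branch 1.1.2 (add T ¬q4):
            × closes — contains both q4 and ¬q4.
      branch 1.2 (add T ¬q5):
        T ((q2 ∨ q3) → ¬q4): β-rule — branch into F (q2 ∨ q3)  //  T ¬q4.
          branch 1.2.1 (add F (q2 ∨ q3)):
            F (q2 ∨ q3): α-rule — add F q2, F q3.
            × closes — contains both q2 and ¬q2.
          branch 1.2.2 (add T ¬q4):
            × closes — contains both q4 and ¬q4.
  branch 2 (add F ((q2 ∨ q3) → ¬q4), F q2):
    F ((q2 ∨ q3) → ¬q4): α-rule — add T (q2 ∨ q3), F ¬q4.
    T ((q1 ∧ q4) → ¬q5): β-rule — branch into F (q1 ∧ q4)  //  T ¬q5.
      branch 2.1 (add F (q1 ∧ q4)):
        T (q2 ∨ q3): β-rule — branch into T q2  //  T q3.
          branch 2.1.1 (add T q2):
            × closes — contains both q2 and ¬q2.
          branch 2.1.2 (add T q3):
            F (q1 ∧ q4): β-rule — branch into F q1  //  F q4.
              branch 2.1.2.1 (add F q1):
                ○ open, literals {q1=0, q2=0, q3=1, q4=1}.
              branch 2.1.2.2 (add F q4):
                × closes — contains both q4 and ¬q4.
      branch 2.2 (add T ¬q5):
        T (q2 ∨ q3): β-rule — branch into T q2  //  T q3.
          branch 2.2.1 (add T q2):
            × closes — contains both q2 and ¬q2.
          branch 2.2.2 (add T q3):
            ○ open, literals {q2=0, q3=1, q4=1, q5=0}.
7 branches closed, 2 open.
Each open branch fixes some atoms; the unmentioned ones are free. Counting distinct full assignments: branch {q1=0, q2=0, q3=1, q4=1} (q5) contributes 2 new; branch {q2=0, q3=1, q4=1, q5=0} (q1) contributes 1 new. Total: 3.

3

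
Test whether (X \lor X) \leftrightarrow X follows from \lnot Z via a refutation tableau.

Initial set: {\lnot Z; \lnot ((X \lor X) \leftrightarrow X)}.
\lnot ((X \lor X) \leftrightarrow X): β-rule — branch into (X \lor X), \lnot X  //  \lnot (X \lor X), X.
  branch 1 (add (X \lor X), \lnot X):
    (X \lor X): β-rule — branch into X  //  X.
      branch 1.1 (add X):
        × closes — contains both X and \lnot X.
      branch 1.2 (add X):
        × closes — contains both X and \lnot X.
  branch 2 (add \lnot (X \lor X), X):
    \lnot (X \lor X): α-rule — add \lnot X, \lnot X.
    × closes — contains both X and \lnot X.
All 3 branches close.
Every branch closed, so the premises entail the conclusion.

Yes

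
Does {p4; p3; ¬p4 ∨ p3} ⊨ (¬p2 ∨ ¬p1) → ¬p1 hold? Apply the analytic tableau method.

No

Initial set: {p4; p3; (¬p4 ∨ p3); ¬((¬p2 ∨ ¬p1) → ¬p1)}.
¬((¬p2 ∨ ¬p1) → ¬p1): α-rule — add (¬p2 ∨ ¬p1), ¬¬p1.
(¬p4 ∨ p3): β-rule — branch into ¬p4  //  p3.
  branch 1 (add ¬p4):
    × closes — contains both p4 and ¬p4.
  branch 2 (add p3):
    (¬p2 ∨ ¬p1): β-rule — branch into ¬p2  //  ¬p1.
      branch 2.1 (add ¬p2):
        ○ open, literals {p1=T, p2=F, p3=T, p4=T}.
      branch 2.2 (add ¬p1):
        × closes — contains both p1 and ¬p1.
2 branches closed, 1 open.
An open branch gives a countermodel: p1=T, p2=F, p3=T, p4=T (unmentioned atoms arbitrary); the premises hold there but the conclusion fails.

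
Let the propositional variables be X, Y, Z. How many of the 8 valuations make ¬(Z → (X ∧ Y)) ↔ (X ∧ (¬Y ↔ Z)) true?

Initial set: {T (¬(Z → (X ∧ Y)) ↔ (X ∧ (¬Y ↔ Z)))}.
T (¬(Z → (X ∧ Y)) ↔ (X ∧ (¬Y ↔ Z))): β-rule — branch into T ¬(Z → (X ∧ Y)), T (X ∧ (¬Y ↔ Z))  //  F ¬(Z → (X ∧ Y)), F (X ∧ (¬Y ↔ Z)).
  branch 1 (add T ¬(Z → (X ∧ Y)), T (X ∧ (¬Y ↔ Z))):
    T ¬(Z → (X ∧ Y)): α-rule — add T Z, F (X ∧ Y).
    T (X ∧ (¬Y ↔ Z)): α-rule — add T X, T (¬Y ↔ Z).
    F (X ∧ Y): β-rule — branch into F X  //  F Y.
      branch 1.1 (add F X):
        × closes — contains both X and ¬X.
      branch 1.2 (add F Y):
        T (¬Y ↔ Z): β-rule — branch into T ¬Y, T Z  //  F ¬Y, F Z.
          branch 1.2.1 (add T ¬Y, T Z):
            ○ open, literals {X=1, Y=0, Z=1}.
          branch 1.2.2 (add F ¬Y, F Z):
            × closes — contains both Y and ¬Y.
  branch 2 (add F ¬(Z → (X ∧ Y)), F (X ∧ (¬Y ↔ Z))):
    F ¬(Z → (X ∧ Y)): β-rule — branch into F Z  //  T (X ∧ Y).
      branch 2.1 (add F Z):
        F (X ∧ (¬Y ↔ Z)): β-rule — branch into F X  //  F (¬Y ↔ Z).
          branch 2.1.1 (add F X):
            ○ open, literals {X=0, Z=0}.
          branch 2.1.2 (add F (¬Y ↔ Z)):
            F (¬Y ↔ Z): β-rule — branch into T ¬Y, F Z  //  F ¬Y, T Z.
              branch 2.1.2.1 (add T ¬Y, F Z):
                ○ open, literals {Y=0, Z=0}.
              branch 2.1.2.2 (add F ¬Y, T Z):
                × closes — contains both Z and ¬Z.
      branch 2.2 (add T (X ∧ Y)):
        T (X ∧ Y): α-rule — add T X, T Y.
        F (X ∧ (¬Y ↔ Z)): β-rule — branch into F X  //  F (¬Y ↔ Z).
          branch 2.2.1 (add F X):
            × closes — contains both X and ¬X.
          branch 2.2.2 (add F (¬Y ↔ Z)):
            F (¬Y ↔ Z): β-rule — branch into T ¬Y, F Z  //  F ¬Y, T Z.
              branch 2.2.2.1 (add T ¬Y, F Z):
                × closes — contains both Y and ¬Y.
              branch 2.2.2.2 (add F ¬Y, T Z):
                ○ open, literals {X=1, Y=1, Z=1}.
5 branches closed, 4 open.
Each open branch fixes some atoms; the unmentioned ones are free. Counting distinct full assignments: branch {X=1, Y=0, Z=1} (none free) contributes 1 new; branch {X=0, Z=0} (Y) contributes 2 new; branch {Y=0, Z=0} (X) contributes 1 new; branch {X=1, Y=1, Z=1} (none free) contributes 1 new. Total: 5.

5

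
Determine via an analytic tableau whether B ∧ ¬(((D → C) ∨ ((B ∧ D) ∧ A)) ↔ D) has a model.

Satisfiable

Initial set: {(B ∧ ¬(((D → C) ∨ ((B ∧ D) ∧ A)) ↔ D))}.
(B ∧ ¬(((D → C) ∨ ((B ∧ D) ∧ A)) ↔ D)): α-rule — add B, ¬(((D → C) ∨ ((B ∧ D) ∧ A)) ↔ D).
¬(((D → C) ∨ ((B ∧ D) ∧ A)) ↔ D): β-rule — branch into ((D → C) ∨ ((B ∧ D) ∧ A)), ¬D  //  ¬((D → C) ∨ ((B ∧ D) ∧ A)), D.
  branch 1 (add ((D → C) ∨ ((B ∧ D) ∧ A)), ¬D):
    ((D → C) ∨ ((B ∧ D) ∧ A)): β-rule — branch into (D → C)  //  ((B ∧ D) ∧ A).
      branch 1.1 (add (D → C)):
        (D → C): β-rule — branch into ¬D  //  C.
          branch 1.1.1 (add ¬D):
            ○ open, literals {B=true, D=false}.
          branch 1.1.2 (add C):
            ○ open, literals {B=true, C=true, D=false}.
      branch 1.2 (add ((B ∧ D) ∧ A)):
        ((B ∧ D) ∧ A): α-rule — add (B ∧ D), A.
        (B ∧ D): α-rule — add B, D.
        × closes — contains both D and ¬D.
  branch 2 (add ¬((D → C) ∨ ((B ∧ D) ∧ A)), D):
    ¬((D → C) ∨ ((B ∧ D) ∧ A)): α-rule — add ¬(D → C), ¬((B ∧ D) ∧ A).
    ¬(D → C): α-rule — add D, ¬C.
    ¬((B ∧ D) ∧ A): β-rule — branch into ¬(B ∧ D)  //  ¬A.
      branch 2.1 (add ¬(B ∧ D)):
        ¬(B ∧ D): β-rule — branch into ¬B  //  ¬D.
          branch 2.1.1 (add ¬B):
            × closes — contains both B and ¬B.
          branch 2.1.2 (add ¬D):
            × closes — contains both D and ¬D.
      branch 2.2 (add ¬A):
        ○ open, literals {A=false, B=true, C=false, D=true}.
3 branches closed, 3 open.
An open branch gives a satisfying assignment: B=true, D=false.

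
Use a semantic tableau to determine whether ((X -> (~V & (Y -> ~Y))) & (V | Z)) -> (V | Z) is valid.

Assume the negation and expand:
Initial set: {~(((X -> (~V & (Y -> ~Y))) & (V | Z)) -> (V | Z))}.
~(((X -> (~V & (Y -> ~Y))) & (V | Z)) -> (V | Z)): α-rule — add ((X -> (~V & (Y -> ~Y))) & (V | Z)), ~(V | Z).
((X -> (~V & (Y -> ~Y))) & (V | Z)): α-rule — add (X -> (~V & (Y -> ~Y))), (V | Z).
~(V | Z): α-rule — add ~V, ~Z.
(X -> (~V & (Y -> ~Y))): β-rule — branch into ~X  //  (~V & (Y -> ~Y)).
  branch 1 (add ~X):
    (V | Z): β-rule — branch into V  //  Z.
      branch 1.1 (add V):
        × closes — contains both V and ~V.
      branch 1.2 (add Z):
        × closes — contains both Z and ~Z.
  branch 2 (add (~V & (Y -> ~Y))):
    (~V & (Y -> ~Y)): α-rule — add ~V, (Y -> ~Y).
    (V | Z): β-rule — branch into V  //  Z.
      branch 2.1 (add V):
        × closes — contains both V and ~V.
      branch 2.2 (add Z):
        × closes — contains both Z and ~Z.
All 4 branches close.
Every branch closed, so the negation is unsatisfiable and the formula is valid.

Valid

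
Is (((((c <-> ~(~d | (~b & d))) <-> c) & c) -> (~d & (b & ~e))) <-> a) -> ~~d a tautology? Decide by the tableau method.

Not valid

Assume the negation and expand:
Initial set: {~((((((c <-> ~(~d | (~b & d))) <-> c) & c) -> (~d & (b & ~e))) <-> a) -> ~~d)}.
~((((((c <-> ~(~d | (~b & d))) <-> c) & c) -> (~d & (b & ~e))) <-> a) -> ~~d): α-rule — add (((((c <-> ~(~d | (~b & d))) <-> c) & c) -> (~d & (b & ~e))) <-> a), ~~~d.
~~~d: drop double negation, giving ~d.
(((((c <-> ~(~d | (~b & d))) <-> c) & c) -> (~d & (b & ~e))) <-> a): β-rule — branch into ((((c <-> ~(~d | (~b & d))) <-> c) & c) -> (~d & (b & ~e))), a  //  ~((((c <-> ~(~d | (~b & d))) <-> c) & c) -> (~d & (b & ~e))), ~a.
  branch 1 (add ((((c <-> ~(~d | (~b & d))) <-> c) & c) -> (~d & (b & ~e))), a):
    ((((c <-> ~(~d | (~b & d))) <-> c) & c) -> (~d & (b & ~e))): β-rule — branch into ~(((c <-> ~(~d | (~b & d))) <-> c) & c)  //  (~d & (b & ~e)).
      branch 1.1 (add ~(((c <-> ~(~d | (~b & d))) <-> c) & c)):
        ~(((c <-> ~(~d | (~b & d))) <-> c) & c): β-rule — branch into ~((c <-> ~(~d | (~b & d))) <-> c)  //  ~c.
          branch 1.1.1 (add ~((c <-> ~(~d | (~b & d))) <-> c)):
            ~((c <-> ~(~d | (~b & d))) <-> c): β-rule — branch into (c <-> ~(~d | (~b & d))), ~c  //  ~(c <-> ~(~d | (~b & d))), c.
              branch 1.1.1.1 (add (c <-> ~(~d | (~b & d))), ~c):
                (c <-> ~(~d | (~b & d))): β-rule — branch into c, ~(~d | (~b & d))  //  ~c, ~~(~d | (~b & d)).
                  branch 1.1.1.1.1 (add c, ~(~d | (~b & d))):
                    × closes — contains both c and ~c.
                  branch 1.1.1.1.2 (add ~c, ~~(~d | (~b & d))):
                    ~~(~d | (~b & d)): β-rule — branch into ~d  //  (~b & d).
                      branch 1.1.1.1.2.1 (add ~d):
                        ○ open, literals {a=1, c=0, d=0}.
                      branch 1.1.1.1.2.2 (add (~b & d)):
                        (~b & d): α-rule — add ~b, d.
                        × closes — contains both d and ~d.
              branch 1.1.1.2 (add ~(c <-> ~(~d | (~b & d))), c):
                ~(c <-> ~(~d | (~b & d))): β-rule — branch into c, ~~(~d | (~b & d))  //  ~c, ~(~d | (~b & d)).
                  branch 1.1.1.2.1 (add c, ~~(~d | (~b & d))):
                    ~~(~d | (~b & d)): β-rule — branch into ~d  //  (~b & d).
                      branch 1.1.1.2.1.1 (add ~d):
                        ○ open, literals {a=1, c=1, d=0}.
                      branch 1.1.1.2.1.2 (add (~b & d)):
                        (~b & d): α-rule — add ~b, d.
                        × closes — contains both d and ~d.
                  branch 1.1.1.2.2 (add ~c, ~(~d | (~b & d))):
                    × closes — contains both c and ~c.
          branch 1.1.2 (add ~c):
            ○ open, literals {a=1, c=0, d=0}.
      branch 1.2 (add (~d & (b & ~e))):
        (~d & (b & ~e)): α-rule — add ~d, (b & ~e).
        (b & ~e): α-rule — add b, ~e.
        ○ open, literals {a=1, b=1, d=0, e=0}.
  branch 2 (add ~((((c <-> ~(~d | (~b & d))) <-> c) & c) -> (~d & (b & ~e))), ~a):
    ~((((c <-> ~(~d | (~b & d))) <-> c) & c) -> (~d & (b & ~e))): α-rule — add (((c <-> ~(~d | (~b & d))) <-> c) & c), ~(~d & (b & ~e)).
    (((c <-> ~(~d | (~b & d))) <-> c) & c): α-rule — add ((c <-> ~(~d | (~b & d))) <-> c), c.
    ~(~d & (b & ~e)): β-rule — branch into ~~d  //  ~(b & ~e).
      branch 2.1 (add ~~d):
        × closes — contains both d and ~d.
      branch 2.2 (add ~(b & ~e)):
        ((c <-> ~(~d | (~b & d))) <-> c): β-rule — branch into (c <-> ~(~d | (~b & d))), c  //  ~(c <-> ~(~d | (~b & d))), ~c.
          branch 2.2.1 (add (c <-> ~(~d | (~b & d))), c):
            ~(b & ~e): β-rule — branch into ~b  //  ~~e.
              branch 2.2.1.1 (add ~b):
                (c <-> ~(~d | (~b & d))): β-rule — branch into c, ~(~d | (~b & d))  //  ~c, ~~(~d | (~b & d)).
                  branch 2.2.1.1.1 (add c, ~(~d | (~b & d))):
                    ~(~d | (~b & d)): α-rule — add ~~d, ~(~b & d).
                    × closes — contains both d and ~d.
                  branch 2.2.1.1.2 (add ~c, ~~(~d | (~b & d))):
                    × closes — contains both c and ~c.
              branch 2.2.1.2 (add ~~e):
                (c <-> ~(~d | (~b & d))): β-rule — branch into c, ~(~d | (~b & d))  //  ~c, ~~(~d | (~b & d)).
                  branch 2.2.1.2.1 (add c, ~(~d | (~b & d))):
                    ~(~d | (~b & d)): α-rule — add ~~d, ~(~b & d).
                    × closes — contains both d and ~d.
                  branch 2.2.1.2.2 (add ~c, ~~(~d | (~b & d))):
                    × closes — contains both c and ~c.
          branch 2.2.2 (add ~(c <-> ~(~d | (~b & d))), ~c):
            × closes — contains both c and ~c.
10 branches closed, 4 open.
An open branch gives a countermodel: a=1, c=0, d=0 (unmentioned atoms arbitrary); under it the original formula is false.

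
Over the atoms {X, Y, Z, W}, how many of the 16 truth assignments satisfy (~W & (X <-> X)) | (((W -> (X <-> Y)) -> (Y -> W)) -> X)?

Initial set: {T ((~W & (X <-> X)) | (((W -> (X <-> Y)) -> (Y -> W)) -> X))}.
T ((~W & (X <-> X)) | (((W -> (X <-> Y)) -> (Y -> W)) -> X)): β-rule — branch into T (~W & (X <-> X))  //  T (((W -> (X <-> Y)) -> (Y -> W)) -> X).
  branch 1 (add T (~W & (X <-> X))):
    T (~W & (X <-> X)): α-rule — add T ~W, T (X <-> X).
    T (X <-> X): β-rule — branch into T X, T X  //  F X, F X.
      branch 1.1 (add T X, T X):
        ○ open, literals {W=0, X=1}.
      branch 1.2 (add F X, F X):
        ○ open, literals {W=0, X=0}.
  branch 2 (add T (((W -> (X <-> Y)) -> (Y -> W)) -> X)):
    T (((W -> (X <-> Y)) -> (Y -> W)) -> X): β-rule — branch into F ((W -> (X <-> Y)) -> (Y -> W))  //  T X.
      branch 2.1 (add F ((W -> (X <-> Y)) -> (Y -> W))):
        F ((W -> (X <-> Y)) -> (Y -> W)): α-rule — add T (W -> (X <-> Y)), F (Y -> W).
        F (Y -> W): α-rule — add T Y, F W.
        T (W -> (X <-> Y)): β-rule — branch into F W  //  T (X <-> Y).
          branch 2.1.1 (add F W):
            ○ open, literals {W=0, Y=1}.
          branch 2.1.2 (add T (X <-> Y)):
            T (X <-> Y): β-rule — branch into T X, T Y  //  F X, F Y.
              branch 2.1.2.1 (add T X, T Y):
                ○ open, literals {W=0, X=1, Y=1}.
              branch 2.1.2.2 (add F X, F Y):
                × closes — contains both Y and ~Y.
      branch 2.2 (add T X):
        ○ open, literals {X=1}.
1 branch closed, 5 open.
Each open branch fixes some atoms; the unmentioned ones are free. Counting distinct full assignments: branch {W=0, X=1} (Y, Z) contributes 4 new; branch {W=0, X=0} (Y, Z) contributes 4 new; branch {W=0, Y=1} (X, Z) contributes 0 new; branch {W=0, X=1, Y=1} (Z) contributes 0 new; branch {X=1} (Y, Z, W) contributes 4 new. Total: 12.

12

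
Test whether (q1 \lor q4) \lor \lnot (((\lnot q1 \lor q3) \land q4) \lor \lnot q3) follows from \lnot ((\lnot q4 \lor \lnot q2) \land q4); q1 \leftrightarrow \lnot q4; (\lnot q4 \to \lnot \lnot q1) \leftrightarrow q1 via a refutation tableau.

Initial set: {\lnot ((\lnot q4 \lor \lnot q2) \land q4); (q1 \leftrightarrow \lnot q4); ((\lnot q4 \to \lnot \lnot q1) \leftrightarrow q1); \lnot ((q1 \lor q4) \lor \lnot (((\lnot q1 \lor q3) \land q4) \lor \lnot q3))}.
\lnot ((q1 \lor q4) \lor \lnot (((\lnot q1 \lor q3) \land q4) \lor \lnot q3)): α-rule — add \lnot (q1 \lor q4), \lnot \lnot (((\lnot q1 \lor q3) \land q4) \lor \lnot q3).
\lnot (q1 \lor q4): α-rule — add \lnot q1, \lnot q4.
\lnot ((\lnot q4 \lor \lnot q2) \land q4): β-rule — branch into \lnot (\lnot q4 \lor \lnot q2)  //  \lnot q4.
  branch 1 (add \lnot (\lnot q4 \lor \lnot q2)):
    \lnot (\lnot q4 \lor \lnot q2): α-rule — add \lnot \lnot q4, \lnot \lnot q2.
    × closes — contains both q4 and \lnot q4.
  branch 2 (add \lnot q4):
    (q1 \leftrightarrow \lnot q4): β-rule — branch into q1, \lnot q4  //  \lnot q1, \lnot \lnot q4.
      branch 2.1 (add q1, \lnot q4):
        × closes — contains both q1 and \lnot q1.
      branch 2.2 (add \lnot q1, \lnot \lnot q4):
        × closes — contains both q4 and \lnot q4.
All 3 branches close.
Every branch closed, so the premises entail the conclusion.

Yes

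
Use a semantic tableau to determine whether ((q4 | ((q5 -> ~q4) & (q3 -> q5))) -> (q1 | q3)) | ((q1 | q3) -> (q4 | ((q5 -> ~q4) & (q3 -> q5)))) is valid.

Valid

Assume the negation and expand:
Initial set: {~(((q4 | ((q5 -> ~q4) & (q3 -> q5))) -> (q1 | q3)) | ((q1 | q3) -> (q4 | ((q5 -> ~q4) & (q3 -> q5)))))}.
~(((q4 | ((q5 -> ~q4) & (q3 -> q5))) -> (q1 | q3)) | ((q1 | q3) -> (q4 | ((q5 -> ~q4) & (q3 -> q5))))): α-rule — add ~((q4 | ((q5 -> ~q4) & (q3 -> q5))) -> (q1 | q3)), ~((q1 | q3) -> (q4 | ((q5 -> ~q4) & (q3 -> q5)))).
~((q4 | ((q5 -> ~q4) & (q3 -> q5))) -> (q1 | q3)): α-rule — add (q4 | ((q5 -> ~q4) & (q3 -> q5))), ~(q1 | q3).
~((q1 | q3) -> (q4 | ((q5 -> ~q4) & (q3 -> q5)))): α-rule — add (q1 | q3), ~(q4 | ((q5 -> ~q4) & (q3 -> q5))).
~(q1 | q3): α-rule — add ~q1, ~q3.
~(q4 | ((q5 -> ~q4) & (q3 -> q5))): α-rule — add ~q4, ~((q5 -> ~q4) & (q3 -> q5)).
(q4 | ((q5 -> ~q4) & (q3 -> q5))): β-rule — branch into q4  //  ((q5 -> ~q4) & (q3 -> q5)).
  branch 1 (add q4):
    × closes — contains both q4 and ~q4.
  branch 2 (add ((q5 -> ~q4) & (q3 -> q5))):
    ((q5 -> ~q4) & (q3 -> q5)): α-rule — add (q5 -> ~q4), (q3 -> q5).
    (q1 | q3): β-rule — branch into q1  //  q3.
      branch 2.1 (add q1):
        × closes — contains both q1 and ~q1.
      branch 2.2 (add q3):
        × closes — contains both q3 and ~q3.
All 3 branches close.
Every branch closed, so the negation is unsatisfiable and the formula is valid.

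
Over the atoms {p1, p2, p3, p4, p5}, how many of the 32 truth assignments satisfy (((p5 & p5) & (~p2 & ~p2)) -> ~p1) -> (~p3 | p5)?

24

Initial set: {((((p5 & p5) & (~p2 & ~p2)) -> ~p1) -> (~p3 | p5))}.
((((p5 & p5) & (~p2 & ~p2)) -> ~p1) -> (~p3 | p5)): β-rule — branch into ~(((p5 & p5) & (~p2 & ~p2)) -> ~p1)  //  (~p3 | p5).
  branch 1 (add ~(((p5 & p5) & (~p2 & ~p2)) -> ~p1)):
    ~(((p5 & p5) & (~p2 & ~p2)) -> ~p1): α-rule — add ((p5 & p5) & (~p2 & ~p2)), ~~p1.
    ((p5 & p5) & (~p2 & ~p2)): α-rule — add (p5 & p5), (~p2 & ~p2).
    (p5 & p5): α-rule — add p5, p5.
    (~p2 & ~p2): α-rule — add ~p2, ~p2.
    ○ open, literals {p1=true, p2=false, p5=true}.
  branch 2 (add (~p3 | p5)):
    (~p3 | p5): β-rule — branch into ~p3  //  p5.
      branch 2.1 (add ~p3):
        ○ open, literals {p3=false}.
      branch 2.2 (add p5):
        ○ open, literals {p5=true}.
0 branches closed, 3 open.
Each open branch fixes some atoms; the unmentioned ones are free. Counting distinct full assignments: branch {p1=true, p2=false, p5=true} (p3, p4) contributes 4 new; branch {p3=false} (p1, p2, p4, p5) contributes 14 new; branch {p5=true} (p1, p2, p3, p4) contributes 6 new. Total: 24.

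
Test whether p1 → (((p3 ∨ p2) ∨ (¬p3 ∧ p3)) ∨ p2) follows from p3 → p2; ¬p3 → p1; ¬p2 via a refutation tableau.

No

Initial set: {(p3 → p2); (¬p3 → p1); ¬p2; ¬(p1 → (((p3 ∨ p2) ∨ (¬p3 ∧ p3)) ∨ p2))}.
¬(p1 → (((p3 ∨ p2) ∨ (¬p3 ∧ p3)) ∨ p2)): α-rule — add p1, ¬(((p3 ∨ p2) ∨ (¬p3 ∧ p3)) ∨ p2).
¬(((p3 ∨ p2) ∨ (¬p3 ∧ p3)) ∨ p2): α-rule — add ¬((p3 ∨ p2) ∨ (¬p3 ∧ p3)), ¬p2.
¬((p3 ∨ p2) ∨ (¬p3 ∧ p3)): α-rule — add ¬(p3 ∨ p2), ¬(¬p3 ∧ p3).
¬(p3 ∨ p2): α-rule — add ¬p3, ¬p2.
(p3 → p2): β-rule — branch into ¬p3  //  p2.
  branch 1 (add ¬p3):
    (¬p3 → p1): β-rule — branch into ¬¬p3  //  p1.
      branch 1.1 (add ¬¬p3):
        × closes — contains both p3 and ¬p3.
      branch 1.2 (add p1):
        ¬(¬p3 ∧ p3): β-rule — branch into ¬¬p3  //  ¬p3.
          branch 1.2.1 (add ¬¬p3):
            × closes — contains both p3 and ¬p3.
          branch 1.2.2 (add ¬p3):
            ○ open, literals {p1=true, p2=false, p3=false}.
  branch 2 (add p2):
    × closes — contains both p2 and ¬p2.
3 branches closed, 1 open.
An open branch gives a countermodel: p1=true, p2=false, p3=false (unmentioned atoms arbitrary); the premises hold there but the conclusion fails.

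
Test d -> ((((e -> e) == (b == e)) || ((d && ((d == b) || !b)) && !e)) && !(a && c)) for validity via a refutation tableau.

Assume the negation and expand:
Initial set: {!(d -> ((((e -> e) == (b == e)) || ((d && ((d == b) || !b)) && !e)) && !(a && c)))}.
!(d -> ((((e -> e) == (b == e)) || ((d && ((d == b) || !b)) && !e)) && !(a && c))): α-rule — add d, !((((e -> e) == (b == e)) || ((d && ((d == b) || !b)) && !e)) && !(a && c)).
!((((e -> e) == (b == e)) || ((d && ((d == b) || !b)) && !e)) && !(a && c)): β-rule — branch into !(((e -> e) == (b == e)) || ((d && ((d == b) || !b)) && !e))  //  !!(a && c).
  branch 1 (add !(((e -> e) == (b == e)) || ((d && ((d == b) || !b)) && !e))):
    !(((e -> e) == (b == e)) || ((d && ((d == b) || !b)) && !e)): α-rule — add !((e -> e) == (b == e)), !((d && ((d == b) || !b)) && !e).
    !((e -> e) == (b == e)): β-rule — branch into (e -> e), !(b == e)  //  !(e -> e), (b == e).
      branch 1.1 (add (e -> e), !(b == e)):
        !((d && ((d == b) || !b)) && !e): β-rule — branch into !(d && ((d == b) || !b))  //  !!e.
          branch 1.1.1 (add !(d && ((d == b) || !b))):
            (e -> e): β-rule — branch into !e  //  e.
              branch 1.1.1.1 (add !e):
                !(b == e): β-rule — branch into b, !e  //  !b, e.
                  branch 1.1.1.1.1 (add b, !e):
                    !(d && ((d == b) || !b)): β-rule — branch into !d  //  !((d == b) || !b).
                      branch 1.1.1.1.1.1 (add !d):
                        × closes — contains both d and !d.
                      branch 1.1.1.1.1.2 (add !((d == b) || !b)):
                        !((d == b) || !b): α-rule — add !(d == b), !!b.
                        !(d == b): β-rule — branch into d, !b  //  !d, b.
                          branch 1.1.1.1.1.2.1 (add d, !b):
                            × closes — contains both b and !b.
                          branch 1.1.1.1.1.2.2 (add !d, b):
                            × closes — contains both d and !d.
                  branch 1.1.1.1.2 (add !b, e):
                    × closes — contains both e and !e.
              branch 1.1.1.2 (add e):
                !(b == e): β-rule — branch into b, !e  //  !b, e.
                  branch 1.1.1.2.1 (add b, !e):
                    × closes — contains both e and !e.
                  branch 1.1.1.2.2 (add !b, e):
                    !(d && ((d == b) || !b)): β-rule — branch into !d  //  !((d == b) || !b).
                      branch 1.1.1.2.2.1 (add !d):
                        × closes — contains both d and !d.
                      branch 1.1.1.2.2.2 (add !((d == b) || !b)):
                        !((d == b) || !b): α-rule — add !(d == b), !!b.
                        × closes — contains both b and !b.
          branch 1.1.2 (add !!e):
            (e -> e): β-rule — branch into !e  //  e.
              branch 1.1.2.1 (add !e):
                × closes — contains both e and !e.
              branch 1.1.2.2 (add e):
                !(b == e): β-rule — branch into b, !e  //  !b, e.
                  branch 1.1.2.2.1 (add b, !e):
                    × closes — contains both e and !e.
                  branch 1.1.2.2.2 (add !b, e):
                    ○ open, literals {b=F, d=T, e=T}.
      branch 1.2 (add !(e -> e), (b == e)):
        !(e -> e): α-rule — add e, !e.
        × closes — contains both e and !e.
  branch 2 (add !!(a && c)):
    !!(a && c): α-rule — add a, c.
    ○ open, literals {a=T, c=T, d=T}.
10 branches closed, 2 open.
An open branch gives a countermodel: b=F, d=T, e=T (unmentioned atoms arbitrary); under it the original formula is false.

Not valid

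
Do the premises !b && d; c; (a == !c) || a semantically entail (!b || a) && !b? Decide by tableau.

Yes

Initial set: {T (!b && d); T c; T ((a == !c) || a); F ((!b || a) && !b)}.
T (!b && d): α-rule — add T !b, T d.
T ((a == !c) || a): β-rule — branch into T (a == !c)  //  T a.
  branch 1 (add T (a == !c)):
    F ((!b || a) && !b): β-rule — branch into F (!b || a)  //  F !b.
      branch 1.1 (add F (!b || a)):
        F (!b || a): α-rule — add F !b, F a.
        × closes — contains both b and !b.
      branch 1.2 (add F !b):
        × closes — contains both b and !b.
  branch 2 (add T a):
    F ((!b || a) && !b): β-rule — branch into F (!b || a)  //  F !b.
      branch 2.1 (add F (!b || a)):
        F (!b || a): α-rule — add F !b, F a.
        × closes — contains both b and !b.
      branch 2.2 (add F !b):
        × closes — contains both b and !b.
All 4 branches close.
Every branch closed, so the premises entail the conclusion.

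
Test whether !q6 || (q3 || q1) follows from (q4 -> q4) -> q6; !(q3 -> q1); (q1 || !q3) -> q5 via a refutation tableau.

Yes

Initial set: {((q4 -> q4) -> q6); !(q3 -> q1); ((q1 || !q3) -> q5); !(!q6 || (q3 || q1))}.
!(q3 -> q1): α-rule — add q3, !q1.
!(!q6 || (q3 || q1)): α-rule — add !!q6, !(q3 || q1).
!(q3 || q1): α-rule — add !q3, !q1.
× closes — contains both q3 and !q3.
All 1 branch closes.
Every branch closed, so the premises entail the conclusion.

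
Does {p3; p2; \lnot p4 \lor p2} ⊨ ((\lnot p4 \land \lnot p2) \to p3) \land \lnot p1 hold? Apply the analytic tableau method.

No

Initial set: {p3; p2; (\lnot p4 \lor p2); \lnot (((\lnot p4 \land \lnot p2) \to p3) \land \lnot p1)}.
(\lnot p4 \lor p2): β-rule — branch into \lnot p4  //  p2.
  branch 1 (add \lnot p4):
    \lnot (((\lnot p4 \land \lnot p2) \to p3) \land \lnot p1): β-rule — branch into \lnot ((\lnot p4 \land \lnot p2) \to p3)  //  \lnot \lnot p1.
      branch 1.1 (add \lnot ((\lnot p4 \land \lnot p2) \to p3)):
        \lnot ((\lnot p4 \land \lnot p2) \to p3): α-rule — add (\lnot p4 \land \lnot p2), \lnot p3.
        × closes — contains both p3 and \lnot p3.
      branch 1.2 (add \lnot \lnot p1):
        ○ open, literals {p1=T, p2=T, p3=T, p4=F}.
  branch 2 (add p2):
    \lnot (((\lnot p4 \land \lnot p2) \to p3) \land \lnot p1): β-rule — branch into \lnot ((\lnot p4 \land \lnot p2) \to p3)  //  \lnot \lnot p1.
      branch 2.1 (add \lnot ((\lnot p4 \land \lnot p2) \to p3)):
        \lnot ((\lnot p4 \land \lnot p2) \to p3): α-rule — add (\lnot p4 \land \lnot p2), \lnot p3.
        × closes — contains both p3 and \lnot p3.
      branch 2.2 (add \lnot \lnot p1):
        ○ open, literals {p1=T, p2=T, p3=T}.
2 branches closed, 2 open.
An open branch gives a countermodel: p1=T, p2=T, p3=T, p4=F (unmentioned atoms arbitrary); the premises hold there but the conclusion fails.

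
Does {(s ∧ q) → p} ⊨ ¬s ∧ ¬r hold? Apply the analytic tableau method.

No

Initial set: {((s ∧ q) → p); ¬(¬s ∧ ¬r)}.
((s ∧ q) → p): β-rule — branch into ¬(s ∧ q)  //  p.
  branch 1 (add ¬(s ∧ q)):
    ¬(¬s ∧ ¬r): β-rule — branch into ¬¬s  //  ¬¬r.
      branch 1.1 (add ¬¬s):
        ¬(s ∧ q): β-rule — branch into ¬s  //  ¬q.
          branch 1.1.1 (add ¬s):
            × closes — contains both s and ¬s.
          branch 1.1.2 (add ¬q):
            ○ open, literals {q=F, s=T}.
      branch 1.2 (add ¬¬r):
        ¬(s ∧ q): β-rule — branch into ¬s  //  ¬q.
          branch 1.2.1 (add ¬s):
            ○ open, literals {r=T, s=F}.
          branch 1.2.2 (add ¬q):
            ○ open, literals {q=F, r=T}.
  branch 2 (add p):
    ¬(¬s ∧ ¬r): β-rule — branch into ¬¬s  //  ¬¬r.
      branch 2.1 (add ¬¬s):
        ○ open, literals {p=T, s=T}.
      branch 2.2 (add ¬¬r):
        ○ open, literals {p=T, r=T}.
1 branch closed, 5 open.
An open branch gives a countermodel: q=F, s=T (unmentioned atoms arbitrary); the premises hold there but the conclusion fails.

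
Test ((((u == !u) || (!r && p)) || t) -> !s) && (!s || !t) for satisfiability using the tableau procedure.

Satisfiable

Initial set: {(((((u == !u) || (!r && p)) || t) -> !s) && (!s || !t))}.
(((((u == !u) || (!r && p)) || t) -> !s) && (!s || !t)): α-rule — add ((((u == !u) || (!r && p)) || t) -> !s), (!s || !t).
((((u == !u) || (!r && p)) || t) -> !s): β-rule — branch into !(((u == !u) || (!r && p)) || t)  //  !s.
  branch 1 (add !(((u == !u) || (!r && p)) || t)):
    !(((u == !u) || (!r && p)) || t): α-rule — add !((u == !u) || (!r && p)), !t.
    !((u == !u) || (!r && p)): α-rule — add !(u == !u), !(!r && p).
    (!s || !t): β-rule — branch into !s  //  !t.
      branch 1.1 (add !s):
        !(u == !u): β-rule — branch into u, !!u  //  !u, !u.
          branch 1.1.1 (add u, !!u):
            !(!r && p): β-rule — branch into !!r  //  !p.
              branch 1.1.1.1 (add !!r):
                ○ open, literals {r=true, s=false, t=false, u=true}.
              branch 1.1.1.2 (add !p):
                ○ open, literals {p=false, s=false, t=false, u=true}.
          branch 1.1.2 (add !u, !u):
            !(!r && p): β-rule — branch into !!r  //  !p.
              branch 1.1.2.1 (add !!r):
                ○ open, literals {r=true, s=false, t=false, u=false}.
              branch 1.1.2.2 (add !p):
                ○ open, literals {p=false, s=false, t=false, u=false}.
      branch 1.2 (add !t):
        !(u == !u): β-rule — branch into u, !!u  //  !u, !u.
          branch 1.2.1 (add u, !!u):
            !(!r && p): β-rule — branch into !!r  //  !p.
              branch 1.2.1.1 (add !!r):
                ○ open, literals {r=true, t=false, u=true}.
              branch 1.2.1.2 (add !p):
                ○ open, literals {p=false, t=false, u=true}.
          branch 1.2.2 (add !u, !u):
            !(!r && p): β-rule — branch into !!r  //  !p.
              branch 1.2.2.1 (add !!r):
                ○ open, literals {r=true, t=false, u=false}.
              branch 1.2.2.2 (add !p):
                ○ open, literals {p=false, t=false, u=false}.
  branch 2 (add !s):
    (!s || !t): β-rule — branch into !s  //  !t.
      branch 2.1 (add !s):
        ○ open, literals {s=false}.
      branch 2.2 (add !t):
        ○ open, literals {s=false, t=false}.
0 branches closed, 10 open.
An open branch gives a satisfying assignment: r=true, s=false, t=false, u=true.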